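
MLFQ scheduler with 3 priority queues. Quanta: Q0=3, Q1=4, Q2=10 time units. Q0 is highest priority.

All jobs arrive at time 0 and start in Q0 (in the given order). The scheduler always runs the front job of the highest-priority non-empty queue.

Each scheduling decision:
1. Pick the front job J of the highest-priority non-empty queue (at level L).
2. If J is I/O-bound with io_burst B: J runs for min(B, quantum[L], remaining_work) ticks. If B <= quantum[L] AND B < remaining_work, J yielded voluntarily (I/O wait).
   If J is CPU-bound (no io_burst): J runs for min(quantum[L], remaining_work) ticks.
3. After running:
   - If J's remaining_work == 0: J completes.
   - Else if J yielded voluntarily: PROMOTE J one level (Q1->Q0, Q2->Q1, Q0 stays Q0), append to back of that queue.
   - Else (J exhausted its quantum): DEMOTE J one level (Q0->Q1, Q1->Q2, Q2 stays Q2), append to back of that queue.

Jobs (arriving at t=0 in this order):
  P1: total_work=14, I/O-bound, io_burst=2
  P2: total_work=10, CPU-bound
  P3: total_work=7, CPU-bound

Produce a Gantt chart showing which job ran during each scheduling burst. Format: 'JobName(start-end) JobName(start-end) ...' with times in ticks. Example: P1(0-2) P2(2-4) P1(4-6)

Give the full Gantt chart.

t=0-2: P1@Q0 runs 2, rem=12, I/O yield, promote→Q0. Q0=[P2,P3,P1] Q1=[] Q2=[]
t=2-5: P2@Q0 runs 3, rem=7, quantum used, demote→Q1. Q0=[P3,P1] Q1=[P2] Q2=[]
t=5-8: P3@Q0 runs 3, rem=4, quantum used, demote→Q1. Q0=[P1] Q1=[P2,P3] Q2=[]
t=8-10: P1@Q0 runs 2, rem=10, I/O yield, promote→Q0. Q0=[P1] Q1=[P2,P3] Q2=[]
t=10-12: P1@Q0 runs 2, rem=8, I/O yield, promote→Q0. Q0=[P1] Q1=[P2,P3] Q2=[]
t=12-14: P1@Q0 runs 2, rem=6, I/O yield, promote→Q0. Q0=[P1] Q1=[P2,P3] Q2=[]
t=14-16: P1@Q0 runs 2, rem=4, I/O yield, promote→Q0. Q0=[P1] Q1=[P2,P3] Q2=[]
t=16-18: P1@Q0 runs 2, rem=2, I/O yield, promote→Q0. Q0=[P1] Q1=[P2,P3] Q2=[]
t=18-20: P1@Q0 runs 2, rem=0, completes. Q0=[] Q1=[P2,P3] Q2=[]
t=20-24: P2@Q1 runs 4, rem=3, quantum used, demote→Q2. Q0=[] Q1=[P3] Q2=[P2]
t=24-28: P3@Q1 runs 4, rem=0, completes. Q0=[] Q1=[] Q2=[P2]
t=28-31: P2@Q2 runs 3, rem=0, completes. Q0=[] Q1=[] Q2=[]

Answer: P1(0-2) P2(2-5) P3(5-8) P1(8-10) P1(10-12) P1(12-14) P1(14-16) P1(16-18) P1(18-20) P2(20-24) P3(24-28) P2(28-31)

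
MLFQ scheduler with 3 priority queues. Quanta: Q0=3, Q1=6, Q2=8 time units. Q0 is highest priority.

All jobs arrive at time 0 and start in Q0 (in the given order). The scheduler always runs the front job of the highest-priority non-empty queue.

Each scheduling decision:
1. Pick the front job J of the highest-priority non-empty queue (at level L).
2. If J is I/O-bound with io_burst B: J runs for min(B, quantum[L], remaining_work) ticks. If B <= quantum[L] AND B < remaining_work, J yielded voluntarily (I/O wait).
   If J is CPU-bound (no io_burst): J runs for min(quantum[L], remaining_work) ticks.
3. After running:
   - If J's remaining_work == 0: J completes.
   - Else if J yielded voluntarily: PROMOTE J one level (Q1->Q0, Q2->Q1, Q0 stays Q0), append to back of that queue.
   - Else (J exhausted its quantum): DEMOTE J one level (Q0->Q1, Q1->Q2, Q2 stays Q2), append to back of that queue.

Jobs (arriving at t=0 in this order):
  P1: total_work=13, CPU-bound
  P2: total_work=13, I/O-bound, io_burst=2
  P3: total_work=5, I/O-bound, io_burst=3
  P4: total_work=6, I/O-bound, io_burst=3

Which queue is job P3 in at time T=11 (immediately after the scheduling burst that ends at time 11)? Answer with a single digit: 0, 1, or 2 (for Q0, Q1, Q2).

Answer: 0

Derivation:
t=0-3: P1@Q0 runs 3, rem=10, quantum used, demote→Q1. Q0=[P2,P3,P4] Q1=[P1] Q2=[]
t=3-5: P2@Q0 runs 2, rem=11, I/O yield, promote→Q0. Q0=[P3,P4,P2] Q1=[P1] Q2=[]
t=5-8: P3@Q0 runs 3, rem=2, I/O yield, promote→Q0. Q0=[P4,P2,P3] Q1=[P1] Q2=[]
t=8-11: P4@Q0 runs 3, rem=3, I/O yield, promote→Q0. Q0=[P2,P3,P4] Q1=[P1] Q2=[]
t=11-13: P2@Q0 runs 2, rem=9, I/O yield, promote→Q0. Q0=[P3,P4,P2] Q1=[P1] Q2=[]
t=13-15: P3@Q0 runs 2, rem=0, completes. Q0=[P4,P2] Q1=[P1] Q2=[]
t=15-18: P4@Q0 runs 3, rem=0, completes. Q0=[P2] Q1=[P1] Q2=[]
t=18-20: P2@Q0 runs 2, rem=7, I/O yield, promote→Q0. Q0=[P2] Q1=[P1] Q2=[]
t=20-22: P2@Q0 runs 2, rem=5, I/O yield, promote→Q0. Q0=[P2] Q1=[P1] Q2=[]
t=22-24: P2@Q0 runs 2, rem=3, I/O yield, promote→Q0. Q0=[P2] Q1=[P1] Q2=[]
t=24-26: P2@Q0 runs 2, rem=1, I/O yield, promote→Q0. Q0=[P2] Q1=[P1] Q2=[]
t=26-27: P2@Q0 runs 1, rem=0, completes. Q0=[] Q1=[P1] Q2=[]
t=27-33: P1@Q1 runs 6, rem=4, quantum used, demote→Q2. Q0=[] Q1=[] Q2=[P1]
t=33-37: P1@Q2 runs 4, rem=0, completes. Q0=[] Q1=[] Q2=[]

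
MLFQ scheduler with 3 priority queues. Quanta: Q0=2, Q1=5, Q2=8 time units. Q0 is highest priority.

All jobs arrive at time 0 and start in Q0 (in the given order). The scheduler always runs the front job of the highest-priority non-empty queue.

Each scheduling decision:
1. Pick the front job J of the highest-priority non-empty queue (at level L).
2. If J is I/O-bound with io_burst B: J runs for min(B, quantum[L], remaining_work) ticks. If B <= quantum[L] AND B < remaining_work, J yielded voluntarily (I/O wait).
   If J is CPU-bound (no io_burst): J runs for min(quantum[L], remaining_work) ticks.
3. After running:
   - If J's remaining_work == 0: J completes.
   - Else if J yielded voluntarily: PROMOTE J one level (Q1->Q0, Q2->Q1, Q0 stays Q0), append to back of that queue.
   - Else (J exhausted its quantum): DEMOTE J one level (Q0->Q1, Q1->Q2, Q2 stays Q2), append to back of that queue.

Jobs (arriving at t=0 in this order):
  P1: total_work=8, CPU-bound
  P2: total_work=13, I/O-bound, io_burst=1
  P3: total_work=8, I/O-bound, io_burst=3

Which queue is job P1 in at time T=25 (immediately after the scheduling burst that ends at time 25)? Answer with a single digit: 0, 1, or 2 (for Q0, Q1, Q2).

t=0-2: P1@Q0 runs 2, rem=6, quantum used, demote→Q1. Q0=[P2,P3] Q1=[P1] Q2=[]
t=2-3: P2@Q0 runs 1, rem=12, I/O yield, promote→Q0. Q0=[P3,P2] Q1=[P1] Q2=[]
t=3-5: P3@Q0 runs 2, rem=6, quantum used, demote→Q1. Q0=[P2] Q1=[P1,P3] Q2=[]
t=5-6: P2@Q0 runs 1, rem=11, I/O yield, promote→Q0. Q0=[P2] Q1=[P1,P3] Q2=[]
t=6-7: P2@Q0 runs 1, rem=10, I/O yield, promote→Q0. Q0=[P2] Q1=[P1,P3] Q2=[]
t=7-8: P2@Q0 runs 1, rem=9, I/O yield, promote→Q0. Q0=[P2] Q1=[P1,P3] Q2=[]
t=8-9: P2@Q0 runs 1, rem=8, I/O yield, promote→Q0. Q0=[P2] Q1=[P1,P3] Q2=[]
t=9-10: P2@Q0 runs 1, rem=7, I/O yield, promote→Q0. Q0=[P2] Q1=[P1,P3] Q2=[]
t=10-11: P2@Q0 runs 1, rem=6, I/O yield, promote→Q0. Q0=[P2] Q1=[P1,P3] Q2=[]
t=11-12: P2@Q0 runs 1, rem=5, I/O yield, promote→Q0. Q0=[P2] Q1=[P1,P3] Q2=[]
t=12-13: P2@Q0 runs 1, rem=4, I/O yield, promote→Q0. Q0=[P2] Q1=[P1,P3] Q2=[]
t=13-14: P2@Q0 runs 1, rem=3, I/O yield, promote→Q0. Q0=[P2] Q1=[P1,P3] Q2=[]
t=14-15: P2@Q0 runs 1, rem=2, I/O yield, promote→Q0. Q0=[P2] Q1=[P1,P3] Q2=[]
t=15-16: P2@Q0 runs 1, rem=1, I/O yield, promote→Q0. Q0=[P2] Q1=[P1,P3] Q2=[]
t=16-17: P2@Q0 runs 1, rem=0, completes. Q0=[] Q1=[P1,P3] Q2=[]
t=17-22: P1@Q1 runs 5, rem=1, quantum used, demote→Q2. Q0=[] Q1=[P3] Q2=[P1]
t=22-25: P3@Q1 runs 3, rem=3, I/O yield, promote→Q0. Q0=[P3] Q1=[] Q2=[P1]
t=25-27: P3@Q0 runs 2, rem=1, quantum used, demote→Q1. Q0=[] Q1=[P3] Q2=[P1]
t=27-28: P3@Q1 runs 1, rem=0, completes. Q0=[] Q1=[] Q2=[P1]
t=28-29: P1@Q2 runs 1, rem=0, completes. Q0=[] Q1=[] Q2=[]

Answer: 2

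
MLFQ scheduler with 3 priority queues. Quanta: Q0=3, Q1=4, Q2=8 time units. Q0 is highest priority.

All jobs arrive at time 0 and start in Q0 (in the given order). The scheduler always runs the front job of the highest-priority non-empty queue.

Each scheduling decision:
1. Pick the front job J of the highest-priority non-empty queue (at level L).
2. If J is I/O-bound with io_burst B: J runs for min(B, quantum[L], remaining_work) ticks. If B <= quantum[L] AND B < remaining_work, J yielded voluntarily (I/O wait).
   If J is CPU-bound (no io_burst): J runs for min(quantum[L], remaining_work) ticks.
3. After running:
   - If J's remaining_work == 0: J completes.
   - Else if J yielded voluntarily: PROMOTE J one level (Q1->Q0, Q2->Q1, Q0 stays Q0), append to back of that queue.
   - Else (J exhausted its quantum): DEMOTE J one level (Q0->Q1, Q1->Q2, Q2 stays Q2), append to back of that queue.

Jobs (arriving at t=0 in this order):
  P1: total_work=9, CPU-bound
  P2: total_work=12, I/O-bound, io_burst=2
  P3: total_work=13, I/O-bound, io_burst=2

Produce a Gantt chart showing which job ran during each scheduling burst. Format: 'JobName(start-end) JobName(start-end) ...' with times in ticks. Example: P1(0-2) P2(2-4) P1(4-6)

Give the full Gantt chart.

t=0-3: P1@Q0 runs 3, rem=6, quantum used, demote→Q1. Q0=[P2,P3] Q1=[P1] Q2=[]
t=3-5: P2@Q0 runs 2, rem=10, I/O yield, promote→Q0. Q0=[P3,P2] Q1=[P1] Q2=[]
t=5-7: P3@Q0 runs 2, rem=11, I/O yield, promote→Q0. Q0=[P2,P3] Q1=[P1] Q2=[]
t=7-9: P2@Q0 runs 2, rem=8, I/O yield, promote→Q0. Q0=[P3,P2] Q1=[P1] Q2=[]
t=9-11: P3@Q0 runs 2, rem=9, I/O yield, promote→Q0. Q0=[P2,P3] Q1=[P1] Q2=[]
t=11-13: P2@Q0 runs 2, rem=6, I/O yield, promote→Q0. Q0=[P3,P2] Q1=[P1] Q2=[]
t=13-15: P3@Q0 runs 2, rem=7, I/O yield, promote→Q0. Q0=[P2,P3] Q1=[P1] Q2=[]
t=15-17: P2@Q0 runs 2, rem=4, I/O yield, promote→Q0. Q0=[P3,P2] Q1=[P1] Q2=[]
t=17-19: P3@Q0 runs 2, rem=5, I/O yield, promote→Q0. Q0=[P2,P3] Q1=[P1] Q2=[]
t=19-21: P2@Q0 runs 2, rem=2, I/O yield, promote→Q0. Q0=[P3,P2] Q1=[P1] Q2=[]
t=21-23: P3@Q0 runs 2, rem=3, I/O yield, promote→Q0. Q0=[P2,P3] Q1=[P1] Q2=[]
t=23-25: P2@Q0 runs 2, rem=0, completes. Q0=[P3] Q1=[P1] Q2=[]
t=25-27: P3@Q0 runs 2, rem=1, I/O yield, promote→Q0. Q0=[P3] Q1=[P1] Q2=[]
t=27-28: P3@Q0 runs 1, rem=0, completes. Q0=[] Q1=[P1] Q2=[]
t=28-32: P1@Q1 runs 4, rem=2, quantum used, demote→Q2. Q0=[] Q1=[] Q2=[P1]
t=32-34: P1@Q2 runs 2, rem=0, completes. Q0=[] Q1=[] Q2=[]

Answer: P1(0-3) P2(3-5) P3(5-7) P2(7-9) P3(9-11) P2(11-13) P3(13-15) P2(15-17) P3(17-19) P2(19-21) P3(21-23) P2(23-25) P3(25-27) P3(27-28) P1(28-32) P1(32-34)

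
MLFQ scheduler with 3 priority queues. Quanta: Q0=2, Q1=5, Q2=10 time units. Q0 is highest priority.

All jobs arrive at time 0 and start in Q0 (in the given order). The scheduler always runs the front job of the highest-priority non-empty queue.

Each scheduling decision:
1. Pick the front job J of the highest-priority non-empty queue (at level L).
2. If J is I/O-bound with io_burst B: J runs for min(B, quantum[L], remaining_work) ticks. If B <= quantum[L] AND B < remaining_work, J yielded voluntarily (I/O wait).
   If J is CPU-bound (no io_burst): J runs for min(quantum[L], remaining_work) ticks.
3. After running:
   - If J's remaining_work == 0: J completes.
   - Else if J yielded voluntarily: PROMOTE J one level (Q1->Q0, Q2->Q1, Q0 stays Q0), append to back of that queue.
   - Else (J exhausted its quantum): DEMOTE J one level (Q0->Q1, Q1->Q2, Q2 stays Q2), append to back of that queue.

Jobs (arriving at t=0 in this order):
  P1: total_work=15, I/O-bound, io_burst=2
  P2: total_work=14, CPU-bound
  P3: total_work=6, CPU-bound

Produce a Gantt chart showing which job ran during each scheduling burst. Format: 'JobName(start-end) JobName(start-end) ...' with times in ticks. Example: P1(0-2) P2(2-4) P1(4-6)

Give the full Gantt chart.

Answer: P1(0-2) P2(2-4) P3(4-6) P1(6-8) P1(8-10) P1(10-12) P1(12-14) P1(14-16) P1(16-18) P1(18-19) P2(19-24) P3(24-28) P2(28-35)

Derivation:
t=0-2: P1@Q0 runs 2, rem=13, I/O yield, promote→Q0. Q0=[P2,P3,P1] Q1=[] Q2=[]
t=2-4: P2@Q0 runs 2, rem=12, quantum used, demote→Q1. Q0=[P3,P1] Q1=[P2] Q2=[]
t=4-6: P3@Q0 runs 2, rem=4, quantum used, demote→Q1. Q0=[P1] Q1=[P2,P3] Q2=[]
t=6-8: P1@Q0 runs 2, rem=11, I/O yield, promote→Q0. Q0=[P1] Q1=[P2,P3] Q2=[]
t=8-10: P1@Q0 runs 2, rem=9, I/O yield, promote→Q0. Q0=[P1] Q1=[P2,P3] Q2=[]
t=10-12: P1@Q0 runs 2, rem=7, I/O yield, promote→Q0. Q0=[P1] Q1=[P2,P3] Q2=[]
t=12-14: P1@Q0 runs 2, rem=5, I/O yield, promote→Q0. Q0=[P1] Q1=[P2,P3] Q2=[]
t=14-16: P1@Q0 runs 2, rem=3, I/O yield, promote→Q0. Q0=[P1] Q1=[P2,P3] Q2=[]
t=16-18: P1@Q0 runs 2, rem=1, I/O yield, promote→Q0. Q0=[P1] Q1=[P2,P3] Q2=[]
t=18-19: P1@Q0 runs 1, rem=0, completes. Q0=[] Q1=[P2,P3] Q2=[]
t=19-24: P2@Q1 runs 5, rem=7, quantum used, demote→Q2. Q0=[] Q1=[P3] Q2=[P2]
t=24-28: P3@Q1 runs 4, rem=0, completes. Q0=[] Q1=[] Q2=[P2]
t=28-35: P2@Q2 runs 7, rem=0, completes. Q0=[] Q1=[] Q2=[]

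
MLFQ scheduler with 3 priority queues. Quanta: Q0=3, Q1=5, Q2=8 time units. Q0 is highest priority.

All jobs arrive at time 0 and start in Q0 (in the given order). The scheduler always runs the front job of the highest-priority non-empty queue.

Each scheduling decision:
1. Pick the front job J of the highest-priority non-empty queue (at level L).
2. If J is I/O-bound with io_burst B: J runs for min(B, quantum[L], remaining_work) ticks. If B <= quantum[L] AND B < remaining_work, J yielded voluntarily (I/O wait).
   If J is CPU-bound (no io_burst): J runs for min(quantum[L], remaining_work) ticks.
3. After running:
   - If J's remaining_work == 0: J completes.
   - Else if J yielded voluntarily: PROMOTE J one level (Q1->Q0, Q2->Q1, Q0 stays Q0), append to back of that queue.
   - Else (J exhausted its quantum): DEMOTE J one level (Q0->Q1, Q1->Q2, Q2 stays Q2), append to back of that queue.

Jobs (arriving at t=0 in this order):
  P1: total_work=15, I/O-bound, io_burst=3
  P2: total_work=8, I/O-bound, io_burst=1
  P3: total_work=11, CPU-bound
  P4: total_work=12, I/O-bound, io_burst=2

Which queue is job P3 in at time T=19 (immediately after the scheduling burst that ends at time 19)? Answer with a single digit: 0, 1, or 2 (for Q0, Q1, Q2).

t=0-3: P1@Q0 runs 3, rem=12, I/O yield, promote→Q0. Q0=[P2,P3,P4,P1] Q1=[] Q2=[]
t=3-4: P2@Q0 runs 1, rem=7, I/O yield, promote→Q0. Q0=[P3,P4,P1,P2] Q1=[] Q2=[]
t=4-7: P3@Q0 runs 3, rem=8, quantum used, demote→Q1. Q0=[P4,P1,P2] Q1=[P3] Q2=[]
t=7-9: P4@Q0 runs 2, rem=10, I/O yield, promote→Q0. Q0=[P1,P2,P4] Q1=[P3] Q2=[]
t=9-12: P1@Q0 runs 3, rem=9, I/O yield, promote→Q0. Q0=[P2,P4,P1] Q1=[P3] Q2=[]
t=12-13: P2@Q0 runs 1, rem=6, I/O yield, promote→Q0. Q0=[P4,P1,P2] Q1=[P3] Q2=[]
t=13-15: P4@Q0 runs 2, rem=8, I/O yield, promote→Q0. Q0=[P1,P2,P4] Q1=[P3] Q2=[]
t=15-18: P1@Q0 runs 3, rem=6, I/O yield, promote→Q0. Q0=[P2,P4,P1] Q1=[P3] Q2=[]
t=18-19: P2@Q0 runs 1, rem=5, I/O yield, promote→Q0. Q0=[P4,P1,P2] Q1=[P3] Q2=[]
t=19-21: P4@Q0 runs 2, rem=6, I/O yield, promote→Q0. Q0=[P1,P2,P4] Q1=[P3] Q2=[]
t=21-24: P1@Q0 runs 3, rem=3, I/O yield, promote→Q0. Q0=[P2,P4,P1] Q1=[P3] Q2=[]
t=24-25: P2@Q0 runs 1, rem=4, I/O yield, promote→Q0. Q0=[P4,P1,P2] Q1=[P3] Q2=[]
t=25-27: P4@Q0 runs 2, rem=4, I/O yield, promote→Q0. Q0=[P1,P2,P4] Q1=[P3] Q2=[]
t=27-30: P1@Q0 runs 3, rem=0, completes. Q0=[P2,P4] Q1=[P3] Q2=[]
t=30-31: P2@Q0 runs 1, rem=3, I/O yield, promote→Q0. Q0=[P4,P2] Q1=[P3] Q2=[]
t=31-33: P4@Q0 runs 2, rem=2, I/O yield, promote→Q0. Q0=[P2,P4] Q1=[P3] Q2=[]
t=33-34: P2@Q0 runs 1, rem=2, I/O yield, promote→Q0. Q0=[P4,P2] Q1=[P3] Q2=[]
t=34-36: P4@Q0 runs 2, rem=0, completes. Q0=[P2] Q1=[P3] Q2=[]
t=36-37: P2@Q0 runs 1, rem=1, I/O yield, promote→Q0. Q0=[P2] Q1=[P3] Q2=[]
t=37-38: P2@Q0 runs 1, rem=0, completes. Q0=[] Q1=[P3] Q2=[]
t=38-43: P3@Q1 runs 5, rem=3, quantum used, demote→Q2. Q0=[] Q1=[] Q2=[P3]
t=43-46: P3@Q2 runs 3, rem=0, completes. Q0=[] Q1=[] Q2=[]

Answer: 1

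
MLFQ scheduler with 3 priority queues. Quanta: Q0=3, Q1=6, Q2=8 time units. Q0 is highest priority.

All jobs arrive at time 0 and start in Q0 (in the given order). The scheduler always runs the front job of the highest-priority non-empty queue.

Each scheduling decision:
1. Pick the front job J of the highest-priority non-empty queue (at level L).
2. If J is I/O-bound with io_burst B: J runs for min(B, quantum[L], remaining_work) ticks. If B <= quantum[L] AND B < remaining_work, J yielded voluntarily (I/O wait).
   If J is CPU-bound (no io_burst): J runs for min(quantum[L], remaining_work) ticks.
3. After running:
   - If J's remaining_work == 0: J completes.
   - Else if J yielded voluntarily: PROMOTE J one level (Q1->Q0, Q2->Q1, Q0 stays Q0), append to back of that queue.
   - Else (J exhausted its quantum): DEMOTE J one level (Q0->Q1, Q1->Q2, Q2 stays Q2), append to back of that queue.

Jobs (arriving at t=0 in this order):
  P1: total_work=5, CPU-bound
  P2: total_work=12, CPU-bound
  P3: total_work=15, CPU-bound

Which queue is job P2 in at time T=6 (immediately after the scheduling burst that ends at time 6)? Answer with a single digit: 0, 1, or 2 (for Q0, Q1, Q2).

Answer: 1

Derivation:
t=0-3: P1@Q0 runs 3, rem=2, quantum used, demote→Q1. Q0=[P2,P3] Q1=[P1] Q2=[]
t=3-6: P2@Q0 runs 3, rem=9, quantum used, demote→Q1. Q0=[P3] Q1=[P1,P2] Q2=[]
t=6-9: P3@Q0 runs 3, rem=12, quantum used, demote→Q1. Q0=[] Q1=[P1,P2,P3] Q2=[]
t=9-11: P1@Q1 runs 2, rem=0, completes. Q0=[] Q1=[P2,P3] Q2=[]
t=11-17: P2@Q1 runs 6, rem=3, quantum used, demote→Q2. Q0=[] Q1=[P3] Q2=[P2]
t=17-23: P3@Q1 runs 6, rem=6, quantum used, demote→Q2. Q0=[] Q1=[] Q2=[P2,P3]
t=23-26: P2@Q2 runs 3, rem=0, completes. Q0=[] Q1=[] Q2=[P3]
t=26-32: P3@Q2 runs 6, rem=0, completes. Q0=[] Q1=[] Q2=[]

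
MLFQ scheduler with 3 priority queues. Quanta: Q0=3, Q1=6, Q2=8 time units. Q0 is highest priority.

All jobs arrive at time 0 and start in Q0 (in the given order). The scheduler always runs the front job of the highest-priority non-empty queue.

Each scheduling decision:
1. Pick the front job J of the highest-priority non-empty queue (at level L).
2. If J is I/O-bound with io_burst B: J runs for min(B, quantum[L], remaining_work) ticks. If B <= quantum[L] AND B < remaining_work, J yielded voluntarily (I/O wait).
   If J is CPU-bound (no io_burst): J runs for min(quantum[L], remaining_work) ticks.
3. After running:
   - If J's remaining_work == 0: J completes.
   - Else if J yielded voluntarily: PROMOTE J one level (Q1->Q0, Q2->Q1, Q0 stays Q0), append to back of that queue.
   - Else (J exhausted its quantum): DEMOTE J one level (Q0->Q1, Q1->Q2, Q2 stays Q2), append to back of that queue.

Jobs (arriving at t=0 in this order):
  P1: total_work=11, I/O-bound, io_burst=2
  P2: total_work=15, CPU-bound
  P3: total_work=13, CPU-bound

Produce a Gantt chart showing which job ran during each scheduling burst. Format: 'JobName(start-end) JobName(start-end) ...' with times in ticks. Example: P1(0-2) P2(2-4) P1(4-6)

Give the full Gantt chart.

t=0-2: P1@Q0 runs 2, rem=9, I/O yield, promote→Q0. Q0=[P2,P3,P1] Q1=[] Q2=[]
t=2-5: P2@Q0 runs 3, rem=12, quantum used, demote→Q1. Q0=[P3,P1] Q1=[P2] Q2=[]
t=5-8: P3@Q0 runs 3, rem=10, quantum used, demote→Q1. Q0=[P1] Q1=[P2,P3] Q2=[]
t=8-10: P1@Q0 runs 2, rem=7, I/O yield, promote→Q0. Q0=[P1] Q1=[P2,P3] Q2=[]
t=10-12: P1@Q0 runs 2, rem=5, I/O yield, promote→Q0. Q0=[P1] Q1=[P2,P3] Q2=[]
t=12-14: P1@Q0 runs 2, rem=3, I/O yield, promote→Q0. Q0=[P1] Q1=[P2,P3] Q2=[]
t=14-16: P1@Q0 runs 2, rem=1, I/O yield, promote→Q0. Q0=[P1] Q1=[P2,P3] Q2=[]
t=16-17: P1@Q0 runs 1, rem=0, completes. Q0=[] Q1=[P2,P3] Q2=[]
t=17-23: P2@Q1 runs 6, rem=6, quantum used, demote→Q2. Q0=[] Q1=[P3] Q2=[P2]
t=23-29: P3@Q1 runs 6, rem=4, quantum used, demote→Q2. Q0=[] Q1=[] Q2=[P2,P3]
t=29-35: P2@Q2 runs 6, rem=0, completes. Q0=[] Q1=[] Q2=[P3]
t=35-39: P3@Q2 runs 4, rem=0, completes. Q0=[] Q1=[] Q2=[]

Answer: P1(0-2) P2(2-5) P3(5-8) P1(8-10) P1(10-12) P1(12-14) P1(14-16) P1(16-17) P2(17-23) P3(23-29) P2(29-35) P3(35-39)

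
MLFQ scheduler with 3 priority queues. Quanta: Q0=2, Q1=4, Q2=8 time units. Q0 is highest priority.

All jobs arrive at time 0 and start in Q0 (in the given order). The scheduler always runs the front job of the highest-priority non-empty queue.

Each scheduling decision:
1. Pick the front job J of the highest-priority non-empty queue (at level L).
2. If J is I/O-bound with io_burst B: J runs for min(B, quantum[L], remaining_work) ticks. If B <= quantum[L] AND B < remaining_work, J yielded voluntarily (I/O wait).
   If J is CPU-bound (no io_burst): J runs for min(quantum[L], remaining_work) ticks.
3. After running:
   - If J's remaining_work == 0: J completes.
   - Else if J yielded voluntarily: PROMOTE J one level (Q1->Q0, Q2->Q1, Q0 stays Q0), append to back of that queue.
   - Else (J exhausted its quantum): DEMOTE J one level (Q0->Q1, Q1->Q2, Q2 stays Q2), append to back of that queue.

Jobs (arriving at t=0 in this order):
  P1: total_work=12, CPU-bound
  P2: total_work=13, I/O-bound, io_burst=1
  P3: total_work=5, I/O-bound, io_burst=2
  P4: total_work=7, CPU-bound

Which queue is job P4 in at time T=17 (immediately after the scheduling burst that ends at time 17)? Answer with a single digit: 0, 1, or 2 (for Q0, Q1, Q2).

Answer: 1

Derivation:
t=0-2: P1@Q0 runs 2, rem=10, quantum used, demote→Q1. Q0=[P2,P3,P4] Q1=[P1] Q2=[]
t=2-3: P2@Q0 runs 1, rem=12, I/O yield, promote→Q0. Q0=[P3,P4,P2] Q1=[P1] Q2=[]
t=3-5: P3@Q0 runs 2, rem=3, I/O yield, promote→Q0. Q0=[P4,P2,P3] Q1=[P1] Q2=[]
t=5-7: P4@Q0 runs 2, rem=5, quantum used, demote→Q1. Q0=[P2,P3] Q1=[P1,P4] Q2=[]
t=7-8: P2@Q0 runs 1, rem=11, I/O yield, promote→Q0. Q0=[P3,P2] Q1=[P1,P4] Q2=[]
t=8-10: P3@Q0 runs 2, rem=1, I/O yield, promote→Q0. Q0=[P2,P3] Q1=[P1,P4] Q2=[]
t=10-11: P2@Q0 runs 1, rem=10, I/O yield, promote→Q0. Q0=[P3,P2] Q1=[P1,P4] Q2=[]
t=11-12: P3@Q0 runs 1, rem=0, completes. Q0=[P2] Q1=[P1,P4] Q2=[]
t=12-13: P2@Q0 runs 1, rem=9, I/O yield, promote→Q0. Q0=[P2] Q1=[P1,P4] Q2=[]
t=13-14: P2@Q0 runs 1, rem=8, I/O yield, promote→Q0. Q0=[P2] Q1=[P1,P4] Q2=[]
t=14-15: P2@Q0 runs 1, rem=7, I/O yield, promote→Q0. Q0=[P2] Q1=[P1,P4] Q2=[]
t=15-16: P2@Q0 runs 1, rem=6, I/O yield, promote→Q0. Q0=[P2] Q1=[P1,P4] Q2=[]
t=16-17: P2@Q0 runs 1, rem=5, I/O yield, promote→Q0. Q0=[P2] Q1=[P1,P4] Q2=[]
t=17-18: P2@Q0 runs 1, rem=4, I/O yield, promote→Q0. Q0=[P2] Q1=[P1,P4] Q2=[]
t=18-19: P2@Q0 runs 1, rem=3, I/O yield, promote→Q0. Q0=[P2] Q1=[P1,P4] Q2=[]
t=19-20: P2@Q0 runs 1, rem=2, I/O yield, promote→Q0. Q0=[P2] Q1=[P1,P4] Q2=[]
t=20-21: P2@Q0 runs 1, rem=1, I/O yield, promote→Q0. Q0=[P2] Q1=[P1,P4] Q2=[]
t=21-22: P2@Q0 runs 1, rem=0, completes. Q0=[] Q1=[P1,P4] Q2=[]
t=22-26: P1@Q1 runs 4, rem=6, quantum used, demote→Q2. Q0=[] Q1=[P4] Q2=[P1]
t=26-30: P4@Q1 runs 4, rem=1, quantum used, demote→Q2. Q0=[] Q1=[] Q2=[P1,P4]
t=30-36: P1@Q2 runs 6, rem=0, completes. Q0=[] Q1=[] Q2=[P4]
t=36-37: P4@Q2 runs 1, rem=0, completes. Q0=[] Q1=[] Q2=[]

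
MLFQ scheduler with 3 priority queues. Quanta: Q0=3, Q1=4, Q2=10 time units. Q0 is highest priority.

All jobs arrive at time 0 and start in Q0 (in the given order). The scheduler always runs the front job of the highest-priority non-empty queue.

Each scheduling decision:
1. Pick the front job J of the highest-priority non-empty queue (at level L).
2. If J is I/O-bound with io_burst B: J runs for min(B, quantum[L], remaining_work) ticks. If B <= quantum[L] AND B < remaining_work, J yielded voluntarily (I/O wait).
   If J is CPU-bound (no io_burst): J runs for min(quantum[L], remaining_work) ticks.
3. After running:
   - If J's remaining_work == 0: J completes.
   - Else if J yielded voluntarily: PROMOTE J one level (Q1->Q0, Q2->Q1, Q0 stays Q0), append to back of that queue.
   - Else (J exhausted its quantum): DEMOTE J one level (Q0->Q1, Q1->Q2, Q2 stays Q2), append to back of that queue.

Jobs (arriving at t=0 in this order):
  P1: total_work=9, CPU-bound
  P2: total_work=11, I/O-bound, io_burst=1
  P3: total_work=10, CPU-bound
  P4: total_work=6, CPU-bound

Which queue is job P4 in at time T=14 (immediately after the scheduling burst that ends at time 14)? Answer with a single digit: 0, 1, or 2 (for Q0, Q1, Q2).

t=0-3: P1@Q0 runs 3, rem=6, quantum used, demote→Q1. Q0=[P2,P3,P4] Q1=[P1] Q2=[]
t=3-4: P2@Q0 runs 1, rem=10, I/O yield, promote→Q0. Q0=[P3,P4,P2] Q1=[P1] Q2=[]
t=4-7: P3@Q0 runs 3, rem=7, quantum used, demote→Q1. Q0=[P4,P2] Q1=[P1,P3] Q2=[]
t=7-10: P4@Q0 runs 3, rem=3, quantum used, demote→Q1. Q0=[P2] Q1=[P1,P3,P4] Q2=[]
t=10-11: P2@Q0 runs 1, rem=9, I/O yield, promote→Q0. Q0=[P2] Q1=[P1,P3,P4] Q2=[]
t=11-12: P2@Q0 runs 1, rem=8, I/O yield, promote→Q0. Q0=[P2] Q1=[P1,P3,P4] Q2=[]
t=12-13: P2@Q0 runs 1, rem=7, I/O yield, promote→Q0. Q0=[P2] Q1=[P1,P3,P4] Q2=[]
t=13-14: P2@Q0 runs 1, rem=6, I/O yield, promote→Q0. Q0=[P2] Q1=[P1,P3,P4] Q2=[]
t=14-15: P2@Q0 runs 1, rem=5, I/O yield, promote→Q0. Q0=[P2] Q1=[P1,P3,P4] Q2=[]
t=15-16: P2@Q0 runs 1, rem=4, I/O yield, promote→Q0. Q0=[P2] Q1=[P1,P3,P4] Q2=[]
t=16-17: P2@Q0 runs 1, rem=3, I/O yield, promote→Q0. Q0=[P2] Q1=[P1,P3,P4] Q2=[]
t=17-18: P2@Q0 runs 1, rem=2, I/O yield, promote→Q0. Q0=[P2] Q1=[P1,P3,P4] Q2=[]
t=18-19: P2@Q0 runs 1, rem=1, I/O yield, promote→Q0. Q0=[P2] Q1=[P1,P3,P4] Q2=[]
t=19-20: P2@Q0 runs 1, rem=0, completes. Q0=[] Q1=[P1,P3,P4] Q2=[]
t=20-24: P1@Q1 runs 4, rem=2, quantum used, demote→Q2. Q0=[] Q1=[P3,P4] Q2=[P1]
t=24-28: P3@Q1 runs 4, rem=3, quantum used, demote→Q2. Q0=[] Q1=[P4] Q2=[P1,P3]
t=28-31: P4@Q1 runs 3, rem=0, completes. Q0=[] Q1=[] Q2=[P1,P3]
t=31-33: P1@Q2 runs 2, rem=0, completes. Q0=[] Q1=[] Q2=[P3]
t=33-36: P3@Q2 runs 3, rem=0, completes. Q0=[] Q1=[] Q2=[]

Answer: 1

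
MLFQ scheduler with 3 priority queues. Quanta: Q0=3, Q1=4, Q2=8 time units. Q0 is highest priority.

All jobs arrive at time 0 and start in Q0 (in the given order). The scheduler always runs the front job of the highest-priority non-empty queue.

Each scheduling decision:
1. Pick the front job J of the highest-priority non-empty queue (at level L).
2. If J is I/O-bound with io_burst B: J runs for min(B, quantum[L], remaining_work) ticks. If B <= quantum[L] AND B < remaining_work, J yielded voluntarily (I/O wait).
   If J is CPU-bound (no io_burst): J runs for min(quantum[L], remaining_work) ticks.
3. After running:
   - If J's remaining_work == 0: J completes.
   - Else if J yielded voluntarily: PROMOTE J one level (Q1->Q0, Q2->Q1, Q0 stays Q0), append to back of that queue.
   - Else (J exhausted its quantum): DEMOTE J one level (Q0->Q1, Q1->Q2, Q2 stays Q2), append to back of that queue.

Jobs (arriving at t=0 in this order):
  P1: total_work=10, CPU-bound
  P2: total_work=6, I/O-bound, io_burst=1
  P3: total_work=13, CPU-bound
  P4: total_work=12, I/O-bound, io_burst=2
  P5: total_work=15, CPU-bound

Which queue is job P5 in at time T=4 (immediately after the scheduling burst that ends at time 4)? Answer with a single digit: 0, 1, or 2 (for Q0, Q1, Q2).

t=0-3: P1@Q0 runs 3, rem=7, quantum used, demote→Q1. Q0=[P2,P3,P4,P5] Q1=[P1] Q2=[]
t=3-4: P2@Q0 runs 1, rem=5, I/O yield, promote→Q0. Q0=[P3,P4,P5,P2] Q1=[P1] Q2=[]
t=4-7: P3@Q0 runs 3, rem=10, quantum used, demote→Q1. Q0=[P4,P5,P2] Q1=[P1,P3] Q2=[]
t=7-9: P4@Q0 runs 2, rem=10, I/O yield, promote→Q0. Q0=[P5,P2,P4] Q1=[P1,P3] Q2=[]
t=9-12: P5@Q0 runs 3, rem=12, quantum used, demote→Q1. Q0=[P2,P4] Q1=[P1,P3,P5] Q2=[]
t=12-13: P2@Q0 runs 1, rem=4, I/O yield, promote→Q0. Q0=[P4,P2] Q1=[P1,P3,P5] Q2=[]
t=13-15: P4@Q0 runs 2, rem=8, I/O yield, promote→Q0. Q0=[P2,P4] Q1=[P1,P3,P5] Q2=[]
t=15-16: P2@Q0 runs 1, rem=3, I/O yield, promote→Q0. Q0=[P4,P2] Q1=[P1,P3,P5] Q2=[]
t=16-18: P4@Q0 runs 2, rem=6, I/O yield, promote→Q0. Q0=[P2,P4] Q1=[P1,P3,P5] Q2=[]
t=18-19: P2@Q0 runs 1, rem=2, I/O yield, promote→Q0. Q0=[P4,P2] Q1=[P1,P3,P5] Q2=[]
t=19-21: P4@Q0 runs 2, rem=4, I/O yield, promote→Q0. Q0=[P2,P4] Q1=[P1,P3,P5] Q2=[]
t=21-22: P2@Q0 runs 1, rem=1, I/O yield, promote→Q0. Q0=[P4,P2] Q1=[P1,P3,P5] Q2=[]
t=22-24: P4@Q0 runs 2, rem=2, I/O yield, promote→Q0. Q0=[P2,P4] Q1=[P1,P3,P5] Q2=[]
t=24-25: P2@Q0 runs 1, rem=0, completes. Q0=[P4] Q1=[P1,P3,P5] Q2=[]
t=25-27: P4@Q0 runs 2, rem=0, completes. Q0=[] Q1=[P1,P3,P5] Q2=[]
t=27-31: P1@Q1 runs 4, rem=3, quantum used, demote→Q2. Q0=[] Q1=[P3,P5] Q2=[P1]
t=31-35: P3@Q1 runs 4, rem=6, quantum used, demote→Q2. Q0=[] Q1=[P5] Q2=[P1,P3]
t=35-39: P5@Q1 runs 4, rem=8, quantum used, demote→Q2. Q0=[] Q1=[] Q2=[P1,P3,P5]
t=39-42: P1@Q2 runs 3, rem=0, completes. Q0=[] Q1=[] Q2=[P3,P5]
t=42-48: P3@Q2 runs 6, rem=0, completes. Q0=[] Q1=[] Q2=[P5]
t=48-56: P5@Q2 runs 8, rem=0, completes. Q0=[] Q1=[] Q2=[]

Answer: 0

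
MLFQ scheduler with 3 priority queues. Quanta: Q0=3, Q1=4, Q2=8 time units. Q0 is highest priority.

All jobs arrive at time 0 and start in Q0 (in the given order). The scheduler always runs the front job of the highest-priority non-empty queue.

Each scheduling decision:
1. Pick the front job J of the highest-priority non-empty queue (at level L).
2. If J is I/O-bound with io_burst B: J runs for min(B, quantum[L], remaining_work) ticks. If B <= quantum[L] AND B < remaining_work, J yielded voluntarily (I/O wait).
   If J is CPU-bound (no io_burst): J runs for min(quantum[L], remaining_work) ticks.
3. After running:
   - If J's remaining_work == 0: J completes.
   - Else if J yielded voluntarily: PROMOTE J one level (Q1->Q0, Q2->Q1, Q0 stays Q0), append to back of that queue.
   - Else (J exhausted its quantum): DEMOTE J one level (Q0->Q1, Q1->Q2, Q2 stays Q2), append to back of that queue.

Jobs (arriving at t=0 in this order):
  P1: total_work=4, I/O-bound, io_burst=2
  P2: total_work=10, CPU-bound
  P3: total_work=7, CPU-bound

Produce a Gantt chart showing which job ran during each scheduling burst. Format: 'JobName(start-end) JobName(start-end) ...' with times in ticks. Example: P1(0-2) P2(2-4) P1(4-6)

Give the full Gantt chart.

Answer: P1(0-2) P2(2-5) P3(5-8) P1(8-10) P2(10-14) P3(14-18) P2(18-21)

Derivation:
t=0-2: P1@Q0 runs 2, rem=2, I/O yield, promote→Q0. Q0=[P2,P3,P1] Q1=[] Q2=[]
t=2-5: P2@Q0 runs 3, rem=7, quantum used, demote→Q1. Q0=[P3,P1] Q1=[P2] Q2=[]
t=5-8: P3@Q0 runs 3, rem=4, quantum used, demote→Q1. Q0=[P1] Q1=[P2,P3] Q2=[]
t=8-10: P1@Q0 runs 2, rem=0, completes. Q0=[] Q1=[P2,P3] Q2=[]
t=10-14: P2@Q1 runs 4, rem=3, quantum used, demote→Q2. Q0=[] Q1=[P3] Q2=[P2]
t=14-18: P3@Q1 runs 4, rem=0, completes. Q0=[] Q1=[] Q2=[P2]
t=18-21: P2@Q2 runs 3, rem=0, completes. Q0=[] Q1=[] Q2=[]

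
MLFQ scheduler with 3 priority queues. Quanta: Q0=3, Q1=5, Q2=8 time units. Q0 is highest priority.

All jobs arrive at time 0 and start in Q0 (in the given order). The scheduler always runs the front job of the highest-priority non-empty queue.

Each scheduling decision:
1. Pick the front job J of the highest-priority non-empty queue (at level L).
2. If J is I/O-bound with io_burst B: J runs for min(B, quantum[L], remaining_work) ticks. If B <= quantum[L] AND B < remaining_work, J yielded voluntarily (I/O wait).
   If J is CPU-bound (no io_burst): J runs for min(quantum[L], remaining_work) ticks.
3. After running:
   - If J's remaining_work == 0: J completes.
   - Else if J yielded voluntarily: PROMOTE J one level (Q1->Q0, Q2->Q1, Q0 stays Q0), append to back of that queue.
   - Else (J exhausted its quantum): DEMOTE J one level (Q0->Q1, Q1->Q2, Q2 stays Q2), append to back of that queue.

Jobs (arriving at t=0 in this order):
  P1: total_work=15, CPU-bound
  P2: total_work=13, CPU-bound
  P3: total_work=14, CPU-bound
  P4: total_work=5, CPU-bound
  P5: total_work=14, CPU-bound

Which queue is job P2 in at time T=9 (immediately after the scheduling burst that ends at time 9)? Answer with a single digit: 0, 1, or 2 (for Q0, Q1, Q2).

t=0-3: P1@Q0 runs 3, rem=12, quantum used, demote→Q1. Q0=[P2,P3,P4,P5] Q1=[P1] Q2=[]
t=3-6: P2@Q0 runs 3, rem=10, quantum used, demote→Q1. Q0=[P3,P4,P5] Q1=[P1,P2] Q2=[]
t=6-9: P3@Q0 runs 3, rem=11, quantum used, demote→Q1. Q0=[P4,P5] Q1=[P1,P2,P3] Q2=[]
t=9-12: P4@Q0 runs 3, rem=2, quantum used, demote→Q1. Q0=[P5] Q1=[P1,P2,P3,P4] Q2=[]
t=12-15: P5@Q0 runs 3, rem=11, quantum used, demote→Q1. Q0=[] Q1=[P1,P2,P3,P4,P5] Q2=[]
t=15-20: P1@Q1 runs 5, rem=7, quantum used, demote→Q2. Q0=[] Q1=[P2,P3,P4,P5] Q2=[P1]
t=20-25: P2@Q1 runs 5, rem=5, quantum used, demote→Q2. Q0=[] Q1=[P3,P4,P5] Q2=[P1,P2]
t=25-30: P3@Q1 runs 5, rem=6, quantum used, demote→Q2. Q0=[] Q1=[P4,P5] Q2=[P1,P2,P3]
t=30-32: P4@Q1 runs 2, rem=0, completes. Q0=[] Q1=[P5] Q2=[P1,P2,P3]
t=32-37: P5@Q1 runs 5, rem=6, quantum used, demote→Q2. Q0=[] Q1=[] Q2=[P1,P2,P3,P5]
t=37-44: P1@Q2 runs 7, rem=0, completes. Q0=[] Q1=[] Q2=[P2,P3,P5]
t=44-49: P2@Q2 runs 5, rem=0, completes. Q0=[] Q1=[] Q2=[P3,P5]
t=49-55: P3@Q2 runs 6, rem=0, completes. Q0=[] Q1=[] Q2=[P5]
t=55-61: P5@Q2 runs 6, rem=0, completes. Q0=[] Q1=[] Q2=[]

Answer: 1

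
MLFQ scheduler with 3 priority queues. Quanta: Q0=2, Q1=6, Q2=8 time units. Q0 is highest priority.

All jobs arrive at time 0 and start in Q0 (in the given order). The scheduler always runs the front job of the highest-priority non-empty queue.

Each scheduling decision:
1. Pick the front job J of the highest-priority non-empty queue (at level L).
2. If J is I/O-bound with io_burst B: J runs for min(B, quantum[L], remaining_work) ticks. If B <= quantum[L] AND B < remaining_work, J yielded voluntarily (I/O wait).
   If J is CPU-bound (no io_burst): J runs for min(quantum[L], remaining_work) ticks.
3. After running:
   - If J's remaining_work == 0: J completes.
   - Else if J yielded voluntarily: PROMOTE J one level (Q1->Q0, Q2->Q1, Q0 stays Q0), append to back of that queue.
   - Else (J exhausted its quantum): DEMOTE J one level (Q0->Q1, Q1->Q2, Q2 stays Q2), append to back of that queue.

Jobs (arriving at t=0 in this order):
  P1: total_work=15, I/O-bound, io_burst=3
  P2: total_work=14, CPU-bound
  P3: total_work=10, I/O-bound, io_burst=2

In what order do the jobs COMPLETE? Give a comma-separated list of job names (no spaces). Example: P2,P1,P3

Answer: P3,P1,P2

Derivation:
t=0-2: P1@Q0 runs 2, rem=13, quantum used, demote→Q1. Q0=[P2,P3] Q1=[P1] Q2=[]
t=2-4: P2@Q0 runs 2, rem=12, quantum used, demote→Q1. Q0=[P3] Q1=[P1,P2] Q2=[]
t=4-6: P3@Q0 runs 2, rem=8, I/O yield, promote→Q0. Q0=[P3] Q1=[P1,P2] Q2=[]
t=6-8: P3@Q0 runs 2, rem=6, I/O yield, promote→Q0. Q0=[P3] Q1=[P1,P2] Q2=[]
t=8-10: P3@Q0 runs 2, rem=4, I/O yield, promote→Q0. Q0=[P3] Q1=[P1,P2] Q2=[]
t=10-12: P3@Q0 runs 2, rem=2, I/O yield, promote→Q0. Q0=[P3] Q1=[P1,P2] Q2=[]
t=12-14: P3@Q0 runs 2, rem=0, completes. Q0=[] Q1=[P1,P2] Q2=[]
t=14-17: P1@Q1 runs 3, rem=10, I/O yield, promote→Q0. Q0=[P1] Q1=[P2] Q2=[]
t=17-19: P1@Q0 runs 2, rem=8, quantum used, demote→Q1. Q0=[] Q1=[P2,P1] Q2=[]
t=19-25: P2@Q1 runs 6, rem=6, quantum used, demote→Q2. Q0=[] Q1=[P1] Q2=[P2]
t=25-28: P1@Q1 runs 3, rem=5, I/O yield, promote→Q0. Q0=[P1] Q1=[] Q2=[P2]
t=28-30: P1@Q0 runs 2, rem=3, quantum used, demote→Q1. Q0=[] Q1=[P1] Q2=[P2]
t=30-33: P1@Q1 runs 3, rem=0, completes. Q0=[] Q1=[] Q2=[P2]
t=33-39: P2@Q2 runs 6, rem=0, completes. Q0=[] Q1=[] Q2=[]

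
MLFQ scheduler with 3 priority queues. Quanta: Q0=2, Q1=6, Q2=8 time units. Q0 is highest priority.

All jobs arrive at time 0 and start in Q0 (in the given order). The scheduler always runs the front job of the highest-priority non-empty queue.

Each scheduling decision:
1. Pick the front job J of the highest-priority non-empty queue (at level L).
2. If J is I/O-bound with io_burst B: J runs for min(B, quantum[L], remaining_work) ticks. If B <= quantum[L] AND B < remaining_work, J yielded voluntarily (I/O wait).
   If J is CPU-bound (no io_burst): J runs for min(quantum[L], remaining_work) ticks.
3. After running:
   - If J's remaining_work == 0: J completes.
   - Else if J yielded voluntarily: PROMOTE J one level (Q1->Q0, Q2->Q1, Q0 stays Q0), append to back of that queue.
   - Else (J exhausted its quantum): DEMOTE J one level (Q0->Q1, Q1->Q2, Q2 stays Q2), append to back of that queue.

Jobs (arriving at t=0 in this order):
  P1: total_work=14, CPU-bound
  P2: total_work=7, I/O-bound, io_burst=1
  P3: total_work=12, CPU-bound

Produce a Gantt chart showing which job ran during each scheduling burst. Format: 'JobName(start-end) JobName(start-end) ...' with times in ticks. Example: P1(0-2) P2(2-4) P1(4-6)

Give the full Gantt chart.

Answer: P1(0-2) P2(2-3) P3(3-5) P2(5-6) P2(6-7) P2(7-8) P2(8-9) P2(9-10) P2(10-11) P1(11-17) P3(17-23) P1(23-29) P3(29-33)

Derivation:
t=0-2: P1@Q0 runs 2, rem=12, quantum used, demote→Q1. Q0=[P2,P3] Q1=[P1] Q2=[]
t=2-3: P2@Q0 runs 1, rem=6, I/O yield, promote→Q0. Q0=[P3,P2] Q1=[P1] Q2=[]
t=3-5: P3@Q0 runs 2, rem=10, quantum used, demote→Q1. Q0=[P2] Q1=[P1,P3] Q2=[]
t=5-6: P2@Q0 runs 1, rem=5, I/O yield, promote→Q0. Q0=[P2] Q1=[P1,P3] Q2=[]
t=6-7: P2@Q0 runs 1, rem=4, I/O yield, promote→Q0. Q0=[P2] Q1=[P1,P3] Q2=[]
t=7-8: P2@Q0 runs 1, rem=3, I/O yield, promote→Q0. Q0=[P2] Q1=[P1,P3] Q2=[]
t=8-9: P2@Q0 runs 1, rem=2, I/O yield, promote→Q0. Q0=[P2] Q1=[P1,P3] Q2=[]
t=9-10: P2@Q0 runs 1, rem=1, I/O yield, promote→Q0. Q0=[P2] Q1=[P1,P3] Q2=[]
t=10-11: P2@Q0 runs 1, rem=0, completes. Q0=[] Q1=[P1,P3] Q2=[]
t=11-17: P1@Q1 runs 6, rem=6, quantum used, demote→Q2. Q0=[] Q1=[P3] Q2=[P1]
t=17-23: P3@Q1 runs 6, rem=4, quantum used, demote→Q2. Q0=[] Q1=[] Q2=[P1,P3]
t=23-29: P1@Q2 runs 6, rem=0, completes. Q0=[] Q1=[] Q2=[P3]
t=29-33: P3@Q2 runs 4, rem=0, completes. Q0=[] Q1=[] Q2=[]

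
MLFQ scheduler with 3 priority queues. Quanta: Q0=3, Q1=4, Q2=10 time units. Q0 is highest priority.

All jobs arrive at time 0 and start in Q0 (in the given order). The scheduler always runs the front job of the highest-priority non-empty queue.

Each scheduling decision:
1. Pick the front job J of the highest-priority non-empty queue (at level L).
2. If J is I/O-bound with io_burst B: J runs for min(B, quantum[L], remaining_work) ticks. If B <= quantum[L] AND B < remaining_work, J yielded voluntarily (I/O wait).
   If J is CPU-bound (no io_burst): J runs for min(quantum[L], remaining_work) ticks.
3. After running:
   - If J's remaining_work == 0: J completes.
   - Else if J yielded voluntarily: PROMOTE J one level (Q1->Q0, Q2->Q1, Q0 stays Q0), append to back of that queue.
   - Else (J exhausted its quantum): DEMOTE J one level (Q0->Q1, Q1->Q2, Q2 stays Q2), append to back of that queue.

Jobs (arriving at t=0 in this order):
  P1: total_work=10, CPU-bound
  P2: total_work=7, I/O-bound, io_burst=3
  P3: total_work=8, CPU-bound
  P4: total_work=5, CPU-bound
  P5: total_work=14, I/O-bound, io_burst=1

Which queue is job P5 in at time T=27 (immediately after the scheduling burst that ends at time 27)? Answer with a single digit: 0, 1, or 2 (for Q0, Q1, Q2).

Answer: 0

Derivation:
t=0-3: P1@Q0 runs 3, rem=7, quantum used, demote→Q1. Q0=[P2,P3,P4,P5] Q1=[P1] Q2=[]
t=3-6: P2@Q0 runs 3, rem=4, I/O yield, promote→Q0. Q0=[P3,P4,P5,P2] Q1=[P1] Q2=[]
t=6-9: P3@Q0 runs 3, rem=5, quantum used, demote→Q1. Q0=[P4,P5,P2] Q1=[P1,P3] Q2=[]
t=9-12: P4@Q0 runs 3, rem=2, quantum used, demote→Q1. Q0=[P5,P2] Q1=[P1,P3,P4] Q2=[]
t=12-13: P5@Q0 runs 1, rem=13, I/O yield, promote→Q0. Q0=[P2,P5] Q1=[P1,P3,P4] Q2=[]
t=13-16: P2@Q0 runs 3, rem=1, I/O yield, promote→Q0. Q0=[P5,P2] Q1=[P1,P3,P4] Q2=[]
t=16-17: P5@Q0 runs 1, rem=12, I/O yield, promote→Q0. Q0=[P2,P5] Q1=[P1,P3,P4] Q2=[]
t=17-18: P2@Q0 runs 1, rem=0, completes. Q0=[P5] Q1=[P1,P3,P4] Q2=[]
t=18-19: P5@Q0 runs 1, rem=11, I/O yield, promote→Q0. Q0=[P5] Q1=[P1,P3,P4] Q2=[]
t=19-20: P5@Q0 runs 1, rem=10, I/O yield, promote→Q0. Q0=[P5] Q1=[P1,P3,P4] Q2=[]
t=20-21: P5@Q0 runs 1, rem=9, I/O yield, promote→Q0. Q0=[P5] Q1=[P1,P3,P4] Q2=[]
t=21-22: P5@Q0 runs 1, rem=8, I/O yield, promote→Q0. Q0=[P5] Q1=[P1,P3,P4] Q2=[]
t=22-23: P5@Q0 runs 1, rem=7, I/O yield, promote→Q0. Q0=[P5] Q1=[P1,P3,P4] Q2=[]
t=23-24: P5@Q0 runs 1, rem=6, I/O yield, promote→Q0. Q0=[P5] Q1=[P1,P3,P4] Q2=[]
t=24-25: P5@Q0 runs 1, rem=5, I/O yield, promote→Q0. Q0=[P5] Q1=[P1,P3,P4] Q2=[]
t=25-26: P5@Q0 runs 1, rem=4, I/O yield, promote→Q0. Q0=[P5] Q1=[P1,P3,P4] Q2=[]
t=26-27: P5@Q0 runs 1, rem=3, I/O yield, promote→Q0. Q0=[P5] Q1=[P1,P3,P4] Q2=[]
t=27-28: P5@Q0 runs 1, rem=2, I/O yield, promote→Q0. Q0=[P5] Q1=[P1,P3,P4] Q2=[]
t=28-29: P5@Q0 runs 1, rem=1, I/O yield, promote→Q0. Q0=[P5] Q1=[P1,P3,P4] Q2=[]
t=29-30: P5@Q0 runs 1, rem=0, completes. Q0=[] Q1=[P1,P3,P4] Q2=[]
t=30-34: P1@Q1 runs 4, rem=3, quantum used, demote→Q2. Q0=[] Q1=[P3,P4] Q2=[P1]
t=34-38: P3@Q1 runs 4, rem=1, quantum used, demote→Q2. Q0=[] Q1=[P4] Q2=[P1,P3]
t=38-40: P4@Q1 runs 2, rem=0, completes. Q0=[] Q1=[] Q2=[P1,P3]
t=40-43: P1@Q2 runs 3, rem=0, completes. Q0=[] Q1=[] Q2=[P3]
t=43-44: P3@Q2 runs 1, rem=0, completes. Q0=[] Q1=[] Q2=[]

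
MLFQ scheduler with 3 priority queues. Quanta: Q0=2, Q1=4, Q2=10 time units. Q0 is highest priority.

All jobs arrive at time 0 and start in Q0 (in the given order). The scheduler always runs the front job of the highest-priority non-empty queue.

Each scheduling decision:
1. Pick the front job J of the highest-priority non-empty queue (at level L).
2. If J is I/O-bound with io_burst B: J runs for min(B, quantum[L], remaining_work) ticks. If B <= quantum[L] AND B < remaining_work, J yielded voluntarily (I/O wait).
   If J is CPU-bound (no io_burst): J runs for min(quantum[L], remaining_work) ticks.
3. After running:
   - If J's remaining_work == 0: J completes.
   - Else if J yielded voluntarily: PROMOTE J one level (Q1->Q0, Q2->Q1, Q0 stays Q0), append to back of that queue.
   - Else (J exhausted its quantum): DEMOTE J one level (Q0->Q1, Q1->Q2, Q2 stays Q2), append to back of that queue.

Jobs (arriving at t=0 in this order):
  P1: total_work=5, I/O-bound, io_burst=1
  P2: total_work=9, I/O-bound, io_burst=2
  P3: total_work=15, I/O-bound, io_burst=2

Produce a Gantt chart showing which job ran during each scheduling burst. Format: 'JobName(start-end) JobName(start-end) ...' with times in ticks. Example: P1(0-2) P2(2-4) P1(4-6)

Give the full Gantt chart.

Answer: P1(0-1) P2(1-3) P3(3-5) P1(5-6) P2(6-8) P3(8-10) P1(10-11) P2(11-13) P3(13-15) P1(15-16) P2(16-18) P3(18-20) P1(20-21) P2(21-22) P3(22-24) P3(24-26) P3(26-28) P3(28-29)

Derivation:
t=0-1: P1@Q0 runs 1, rem=4, I/O yield, promote→Q0. Q0=[P2,P3,P1] Q1=[] Q2=[]
t=1-3: P2@Q0 runs 2, rem=7, I/O yield, promote→Q0. Q0=[P3,P1,P2] Q1=[] Q2=[]
t=3-5: P3@Q0 runs 2, rem=13, I/O yield, promote→Q0. Q0=[P1,P2,P3] Q1=[] Q2=[]
t=5-6: P1@Q0 runs 1, rem=3, I/O yield, promote→Q0. Q0=[P2,P3,P1] Q1=[] Q2=[]
t=6-8: P2@Q0 runs 2, rem=5, I/O yield, promote→Q0. Q0=[P3,P1,P2] Q1=[] Q2=[]
t=8-10: P3@Q0 runs 2, rem=11, I/O yield, promote→Q0. Q0=[P1,P2,P3] Q1=[] Q2=[]
t=10-11: P1@Q0 runs 1, rem=2, I/O yield, promote→Q0. Q0=[P2,P3,P1] Q1=[] Q2=[]
t=11-13: P2@Q0 runs 2, rem=3, I/O yield, promote→Q0. Q0=[P3,P1,P2] Q1=[] Q2=[]
t=13-15: P3@Q0 runs 2, rem=9, I/O yield, promote→Q0. Q0=[P1,P2,P3] Q1=[] Q2=[]
t=15-16: P1@Q0 runs 1, rem=1, I/O yield, promote→Q0. Q0=[P2,P3,P1] Q1=[] Q2=[]
t=16-18: P2@Q0 runs 2, rem=1, I/O yield, promote→Q0. Q0=[P3,P1,P2] Q1=[] Q2=[]
t=18-20: P3@Q0 runs 2, rem=7, I/O yield, promote→Q0. Q0=[P1,P2,P3] Q1=[] Q2=[]
t=20-21: P1@Q0 runs 1, rem=0, completes. Q0=[P2,P3] Q1=[] Q2=[]
t=21-22: P2@Q0 runs 1, rem=0, completes. Q0=[P3] Q1=[] Q2=[]
t=22-24: P3@Q0 runs 2, rem=5, I/O yield, promote→Q0. Q0=[P3] Q1=[] Q2=[]
t=24-26: P3@Q0 runs 2, rem=3, I/O yield, promote→Q0. Q0=[P3] Q1=[] Q2=[]
t=26-28: P3@Q0 runs 2, rem=1, I/O yield, promote→Q0. Q0=[P3] Q1=[] Q2=[]
t=28-29: P3@Q0 runs 1, rem=0, completes. Q0=[] Q1=[] Q2=[]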